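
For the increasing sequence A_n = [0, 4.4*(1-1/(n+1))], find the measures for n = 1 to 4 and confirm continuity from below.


By continuity of measure from below: if A_n increases to A, then m(A_n) -> m(A).
Here A = [0, 4.4], so m(A) = 4.4
Step 1: a_1 = 4.4*(1 - 1/2) = 2.2, m(A_1) = 2.2
Step 2: a_2 = 4.4*(1 - 1/3) = 2.9333, m(A_2) = 2.9333
Step 3: a_3 = 4.4*(1 - 1/4) = 3.3, m(A_3) = 3.3
Step 4: a_4 = 4.4*(1 - 1/5) = 3.52, m(A_4) = 3.52
Limit: m(A_n) -> m([0,4.4]) = 4.4


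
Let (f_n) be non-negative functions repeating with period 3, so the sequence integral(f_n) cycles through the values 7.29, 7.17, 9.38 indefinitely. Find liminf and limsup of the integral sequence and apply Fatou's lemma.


The sequence (integral(f_n)) is periodic with period 3, repeating the values 7.29, 7.17, 9.38 indefinitely.
Step 1: For a periodic sequence, every tail (a_m, a_(m+1), ...) contains all 3 period values infinitely often.
Step 2: Hence inf of every tail = min of the period values = min(7.29, 7.17, 9.38) = 7.17.
        liminf_n integral(f_n) = sup over m of (inf of tail from m) = 7.17.
Step 3: Similarly sup of every tail = max of the period values = 9.38.
        limsup_n integral(f_n) = 9.38.
Step 4: Fatou's lemma: integral(liminf_n f_n) <= liminf_n integral(f_n) = 7.17.
        So the integral of the pointwise liminf is at most 7.17.


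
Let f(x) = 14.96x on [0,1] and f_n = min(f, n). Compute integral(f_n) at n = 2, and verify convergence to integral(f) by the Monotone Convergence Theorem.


f(x) = 14.96x on [0,1]; f_n(x) = min(14.96x, n). At n = 2:
Step 1: f(x) reaches 2 at x = 2/14.96 = 0.13369
Step 2: integral(f_2) = integral(14.96x, 0, 0.13369) + integral(2, 0.13369, 1)
       = 14.96*0.13369^2/2 + 2*(1 - 0.13369)
       = 0.13369 + 1.73262
       = 1.86631
Step 3: As n -> infinity, f_n increases to f, so by MCT integral(f_n) -> integral(f) = 14.96/2 = 7.48.
Convergence: integral(f_2) = 1.86631 -> 7.48 as n -> infinity


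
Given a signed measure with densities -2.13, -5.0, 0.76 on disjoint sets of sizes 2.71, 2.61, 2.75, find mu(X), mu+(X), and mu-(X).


Step 1: Compute signed measure on each set:
  Set 1: -2.13 * 2.71 = -5.7723
  Set 2: -5.0 * 2.61 = -13.05
  Set 3: 0.76 * 2.75 = 2.09
Step 2: Total signed measure = (-5.7723) + (-13.05) + (2.09)
     = -16.7323
Step 3: Positive part mu+(X) = sum of positive contributions = 2.09
Step 4: Negative part mu-(X) = |sum of negative contributions| = 18.8223


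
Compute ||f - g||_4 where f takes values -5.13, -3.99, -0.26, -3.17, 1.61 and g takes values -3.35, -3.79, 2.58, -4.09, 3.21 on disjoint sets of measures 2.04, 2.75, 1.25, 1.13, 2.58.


Step 1: Compute differences f_i - g_i:
  -5.13 - -3.35 = -1.78
  -3.99 - -3.79 = -0.2
  -0.26 - 2.58 = -2.84
  -3.17 - -4.09 = 0.92
  1.61 - 3.21 = -1.6
Step 2: Compute |diff|^4 * measure for each set:
  |-1.78|^4 * 2.04 = 10.038759 * 2.04 = 20.479067
  |-0.2|^4 * 2.75 = 0.0016 * 2.75 = 0.0044
  |-2.84|^4 * 1.25 = 65.053903 * 1.25 = 81.317379
  |0.92|^4 * 1.13 = 0.716393 * 1.13 = 0.809524
  |-1.6|^4 * 2.58 = 6.5536 * 2.58 = 16.908288
Step 3: Sum = 119.518659
Step 4: ||f-g||_4 = (119.518659)^(1/4) = 3.306427


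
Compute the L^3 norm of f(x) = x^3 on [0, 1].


Step 1: ||f||_3 = (integral_0^1 |x^3|^3 dx)^(1/3)
     = (integral_0^1 x^9 dx)^(1/3)
Step 2: integral_0^1 x^9 dx = [x^10/(10)] from 0 to 1 = 1^10/10
     = 1/10 = 0.1
Step 3: ||f||_3 = (0.1)^(1/3) = 0.464159


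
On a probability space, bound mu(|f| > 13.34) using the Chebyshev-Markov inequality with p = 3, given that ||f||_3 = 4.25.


Chebyshev/Markov inequality: mu(|f| > eps) <= (||f||_p / eps)^p
Step 1: ||f||_3 / eps = 4.25 / 13.34 = 0.318591
Step 2: Raise to power p = 3:
  (0.318591)^3 = 0.032337
Step 3: Therefore mu(|f| > 13.34) <= 0.032337


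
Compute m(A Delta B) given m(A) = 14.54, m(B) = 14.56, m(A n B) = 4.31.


m(A Delta B) = m(A) + m(B) - 2*m(A n B)
= 14.54 + 14.56 - 2*4.31
= 14.54 + 14.56 - 8.62
= 20.48


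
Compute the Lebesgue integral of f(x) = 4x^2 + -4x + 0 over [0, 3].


The Lebesgue integral of a Riemann-integrable function agrees with the Riemann integral.
Antiderivative F(x) = (4/3)x^3 + (-4/2)x^2 + 0x
F(3) = (4/3)*3^3 + (-4/2)*3^2 + 0*3
     = (4/3)*27 + (-4/2)*9 + 0*3
     = 36 + -18 + 0
     = 18
F(0) = 0.0
Integral = F(3) - F(0) = 18 - 0.0 = 18


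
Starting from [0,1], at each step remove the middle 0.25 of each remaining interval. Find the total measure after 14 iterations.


Step 1: At each step, fraction remaining = 1 - 0.25 = 0.75
Step 2: After 14 steps, measure = (0.75)^14
Result = 0.017818


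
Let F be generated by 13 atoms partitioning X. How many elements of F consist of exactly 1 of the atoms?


Each element of F is a union of some subset of the 13 atoms.
Elements that are unions of exactly 1 atoms correspond to 1-element subsets of the 13 atoms.
Count = C(13, 1) = 13! / (1! * 12!) = 13.


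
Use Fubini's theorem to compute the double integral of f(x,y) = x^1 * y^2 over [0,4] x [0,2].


By Fubini's theorem, the double integral factors as a product of single integrals:
Step 1: integral_0^4 x^1 dx = [x^2/2] from 0 to 4
     = 4^2/2 = 8
Step 2: integral_0^2 y^2 dy = [y^3/3] from 0 to 2
     = 2^3/3 = 2.666667
Step 3: Double integral = 8 * 2.666667 = 21.333333


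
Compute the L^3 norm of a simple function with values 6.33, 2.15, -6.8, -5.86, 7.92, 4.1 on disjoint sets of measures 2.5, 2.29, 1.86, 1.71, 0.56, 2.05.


Step 1: Compute |f_i|^3 for each value:
  |6.33|^3 = 253.636137
  |2.15|^3 = 9.938375
  |-6.8|^3 = 314.432
  |-5.86|^3 = 201.230056
  |7.92|^3 = 496.793088
  |4.1|^3 = 68.921
Step 2: Multiply by measures and sum:
  253.636137 * 2.5 = 634.090343
  9.938375 * 2.29 = 22.758879
  314.432 * 1.86 = 584.84352
  201.230056 * 1.71 = 344.103396
  496.793088 * 0.56 = 278.204129
  68.921 * 2.05 = 141.28805
Sum = 634.090343 + 22.758879 + 584.84352 + 344.103396 + 278.204129 + 141.28805 = 2005.288316
Step 3: Take the p-th root:
||f||_3 = (2005.288316)^(1/3) = 12.610305


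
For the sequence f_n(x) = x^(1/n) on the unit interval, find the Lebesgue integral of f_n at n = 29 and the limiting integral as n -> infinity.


At n = 29: f_29(x) = x^(1/29).
Step 1: integral(x^(1/29), 0, 1) = [x^(1/29+1) / (1/29+1)] from 0 to 1
     = 1 / (1/29 + 1) = 1 / ((29+1)/29) = 29/(29+1)
     = 29/30 = 0.966667
Step 2: As n -> infinity, f_n(x) = x^(1/n) -> 1 for x in (0,1], and f_n is increasing in n.
By MCT, lim_n integral(f_n) = integral(lim_n f_n) = integral(1, 0, 1) = 1.
Step 3: Verify convergence: 29/30 = 0.966667 -> 1


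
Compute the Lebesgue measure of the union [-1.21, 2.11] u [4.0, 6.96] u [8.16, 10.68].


For pairwise disjoint intervals, m(union) = sum of lengths.
= (2.11 - -1.21) + (6.96 - 4.0) + (10.68 - 8.16)
= 3.32 + 2.96 + 2.52
= 8.8


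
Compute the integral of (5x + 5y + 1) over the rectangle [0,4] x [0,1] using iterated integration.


By Fubini, integrate in x first, then y.
Step 1: Fix y, integrate over x in [0,4]:
  integral(5x + 5y + 1, x=0..4)
  = 5*(4^2 - 0^2)/2 + (5y + 1)*(4 - 0)
  = 40 + (5y + 1)*4
  = 40 + 20y + 4
  = 44 + 20y
Step 2: Integrate over y in [0,1]:
  integral(44 + 20y, y=0..1)
  = 44*1 + 20*(1^2 - 0^2)/2
  = 44 + 10
  = 54


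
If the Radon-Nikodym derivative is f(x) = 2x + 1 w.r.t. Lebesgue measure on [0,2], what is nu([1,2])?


nu(A) = integral_A (dnu/dmu) dmu = integral_1^2 (2x + 1) dx
Step 1: Antiderivative F(x) = (2/2)x^2 + 1x
Step 2: F(2) = (2/2)*2^2 + 1*2 = 4 + 2 = 6
Step 3: F(1) = (2/2)*1^2 + 1*1 = 1 + 1 = 2
Step 4: nu([1,2]) = F(2) - F(1) = 6 - 2 = 4


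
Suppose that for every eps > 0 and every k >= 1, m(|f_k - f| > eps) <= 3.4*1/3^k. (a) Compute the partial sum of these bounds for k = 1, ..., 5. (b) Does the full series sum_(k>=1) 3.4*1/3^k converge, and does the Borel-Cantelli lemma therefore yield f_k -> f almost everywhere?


Step 1: List the terms 3.4*1/3^k for k = 1 to 5:
  k=1: 1.133333
  k=2: 0.377778
  k=3: 0.125926
  k=4: 0.041975
  k=5: 0.013992
Step 2: Partial sum = 1.133333 + 0.377778 + 0.125926 + 0.041975 + 0.013992
     = 1.693004
Step 3: The full series sum_(k>=1) 3.4*1/3^k converges (geometric series with ratio 1/3 < 1; a constant multiple of a convergent series converges).
Step 4: Fix eps > 0. Since sum_k m(|f_k - f| > eps) < infinity, the Borel-Cantelli lemma gives
        m(limsup_k {|f_k - f| > eps}) = 0, i.e. for a.e. x, |f_k(x) - f(x)| <= eps for all large k.
        Applying this with eps = 1/j for j = 1, 2, ... and intersecting the countably many full-measure sets,
        for a.e. x we get limsup_k |f_k(x) - f(x)| <= 1/j for every j, hence f_k -> f almost everywhere.
Conclusion: series converges; Borel-Cantelli yields f_k -> f a.e.


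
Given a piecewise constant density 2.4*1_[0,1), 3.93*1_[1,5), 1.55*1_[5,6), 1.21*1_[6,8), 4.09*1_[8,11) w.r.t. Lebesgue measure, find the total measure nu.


Integrate each piece of the Radon-Nikodym derivative:
Step 1: integral_0^1 2.4 dx = 2.4*(1-0) = 2.4*1 = 2.4
Step 2: integral_1^5 3.93 dx = 3.93*(5-1) = 3.93*4 = 15.72
Step 3: integral_5^6 1.55 dx = 1.55*(6-5) = 1.55*1 = 1.55
Step 4: integral_6^8 1.21 dx = 1.21*(8-6) = 1.21*2 = 2.42
Step 5: integral_8^11 4.09 dx = 4.09*(11-8) = 4.09*3 = 12.27
Total: 2.4 + 15.72 + 1.55 + 2.42 + 12.27 = 34.36


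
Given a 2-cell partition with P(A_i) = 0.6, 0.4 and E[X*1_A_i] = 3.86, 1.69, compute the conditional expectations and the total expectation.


For each cell A_i: E[X|A_i] = E[X*1_A_i] / P(A_i)
Step 1: E[X|A_1] = 3.86 / 0.6 = 6.433333
Step 2: E[X|A_2] = 1.69 / 0.4 = 4.225
Verification: E[X] = sum E[X*1_A_i] = 3.86 + 1.69 = 5.55


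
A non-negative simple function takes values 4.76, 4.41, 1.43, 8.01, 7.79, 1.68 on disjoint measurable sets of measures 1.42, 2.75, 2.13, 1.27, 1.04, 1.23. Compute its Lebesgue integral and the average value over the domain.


Step 1: Integral = sum(value_i * measure_i)
= 4.76*1.42 + 4.41*2.75 + 1.43*2.13 + 8.01*1.27 + 7.79*1.04 + 1.68*1.23
= 6.7592 + 12.1275 + 3.0459 + 10.1727 + 8.1016 + 2.0664
= 42.2733
Step 2: Total measure of domain = 1.42 + 2.75 + 2.13 + 1.27 + 1.04 + 1.23 = 9.84
Step 3: Average value = 42.2733 / 9.84 = 4.296067


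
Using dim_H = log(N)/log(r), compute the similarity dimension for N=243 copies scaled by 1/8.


For a self-similar set with N copies scaled by 1/r:
dim_H = log(N)/log(r) = log(243)/log(8)
= 5.493061/2.079442
= 2.641604


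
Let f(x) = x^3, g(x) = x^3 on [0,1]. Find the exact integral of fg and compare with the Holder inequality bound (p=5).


Step 1: Exact integral of f*g = integral(x^6, 0, 1) = 1/7
     = 0.142857
Step 2: Holder bound with p=5, q=1.25:
  ||f||_p = (integral x^15 dx)^(1/5) = (1/16)^(1/5) = 0.574349
  ||g||_q = (integral x^3.75 dx)^(1/1.25) = (1/4.75)^(1/1.25) = 0.287505
Step 3: Holder bound = ||f||_p * ||g||_q = 0.574349 * 0.287505 = 0.165128
Verification: 0.142857 <= 0.165128 (Holder holds)


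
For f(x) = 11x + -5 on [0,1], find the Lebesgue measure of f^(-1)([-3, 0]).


f^(-1)([-3, 0]) = {x : -3 <= 11x + -5 <= 0}
Solving: (-3 - -5)/11 <= x <= (0 - -5)/11
= [0.181818, 0.454545]
Intersecting with [0,1]: [0.181818, 0.454545]
Measure = 0.454545 - 0.181818 = 0.272727


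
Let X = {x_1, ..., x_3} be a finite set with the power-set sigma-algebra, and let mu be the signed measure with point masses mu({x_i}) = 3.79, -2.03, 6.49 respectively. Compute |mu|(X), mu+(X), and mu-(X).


Step 1: Every measurable set is a union of atoms (the cells / points), so a Hahn decomposition is
  obtained by grouping atoms by sign: P = union of atoms with mu > 0, N = union of the remaining atoms.
  Atoms in P (indices): 1, 3;  atoms in N (indices): 2
  Positive values: 3.79, 6.49
  Negative values: -2.03
Step 2: mu+(X) = mu(P) = sum of positive atom values = 10.28
Step 3: mu-(X) = -mu(N) = sum of |negative atom values| = 2.03
Step 4: |mu|(X) = mu+(X) + mu-(X) = 10.28 + 2.03 = 12.31


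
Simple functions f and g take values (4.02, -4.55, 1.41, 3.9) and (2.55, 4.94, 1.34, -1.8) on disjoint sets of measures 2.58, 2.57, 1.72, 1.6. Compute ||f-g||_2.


Step 1: Compute differences f_i - g_i:
  4.02 - 2.55 = 1.47
  -4.55 - 4.94 = -9.49
  1.41 - 1.34 = 0.07
  3.9 - -1.8 = 5.7
Step 2: Compute |diff|^2 * measure for each set:
  |1.47|^2 * 2.58 = 2.1609 * 2.58 = 5.575122
  |-9.49|^2 * 2.57 = 90.0601 * 2.57 = 231.454457
  |0.07|^2 * 1.72 = 0.0049 * 1.72 = 0.008428
  |5.7|^2 * 1.6 = 32.49 * 1.6 = 51.984
Step 3: Sum = 289.022007
Step 4: ||f-g||_2 = (289.022007)^(1/2) = 17.000647


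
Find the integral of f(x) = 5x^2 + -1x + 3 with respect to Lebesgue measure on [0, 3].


The Lebesgue integral of a Riemann-integrable function agrees with the Riemann integral.
Antiderivative F(x) = (5/3)x^3 + (-1/2)x^2 + 3x
F(3) = (5/3)*3^3 + (-1/2)*3^2 + 3*3
     = (5/3)*27 + (-1/2)*9 + 3*3
     = 45 + -4.5 + 9
     = 49.5
F(0) = 0.0
Integral = F(3) - F(0) = 49.5 - 0.0 = 49.5


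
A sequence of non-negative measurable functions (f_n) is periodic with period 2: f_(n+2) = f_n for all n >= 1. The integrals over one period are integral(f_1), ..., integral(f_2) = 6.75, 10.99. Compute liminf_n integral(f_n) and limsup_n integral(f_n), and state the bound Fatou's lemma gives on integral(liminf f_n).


The sequence (integral(f_n)) is periodic with period 2, repeating the values 6.75, 10.99 indefinitely.
Step 1: For a periodic sequence, every tail (a_m, a_(m+1), ...) contains all 2 period values infinitely often.
Step 2: Hence inf of every tail = min of the period values = min(6.75, 10.99) = 6.75.
        liminf_n integral(f_n) = sup over m of (inf of tail from m) = 6.75.
Step 3: Similarly sup of every tail = max of the period values = 10.99.
        limsup_n integral(f_n) = 10.99.
Step 4: Fatou's lemma: integral(liminf_n f_n) <= liminf_n integral(f_n) = 6.75.
        So the integral of the pointwise liminf is at most 6.75.


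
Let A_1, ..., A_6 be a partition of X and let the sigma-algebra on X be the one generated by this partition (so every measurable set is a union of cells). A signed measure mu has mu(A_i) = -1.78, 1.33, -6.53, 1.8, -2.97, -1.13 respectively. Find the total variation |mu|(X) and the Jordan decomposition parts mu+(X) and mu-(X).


Step 1: Every measurable set is a union of atoms (the cells / points), so a Hahn decomposition is
  obtained by grouping atoms by sign: P = union of atoms with mu > 0, N = union of the remaining atoms.
  Atoms in P (indices): 2, 4;  atoms in N (indices): 1, 3, 5, 6
  Positive values: 1.33, 1.8
  Negative values: -1.78, -6.53, -2.97, -1.13
Step 2: mu+(X) = mu(P) = sum of positive atom values = 3.13
Step 3: mu-(X) = -mu(N) = sum of |negative atom values| = 12.41
Step 4: |mu|(X) = mu+(X) + mu-(X) = 3.13 + 12.41 = 15.54


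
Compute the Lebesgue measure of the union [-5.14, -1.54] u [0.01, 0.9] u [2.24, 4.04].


For pairwise disjoint intervals, m(union) = sum of lengths.
= (-1.54 - -5.14) + (0.9 - 0.01) + (4.04 - 2.24)
= 3.6 + 0.89 + 1.8
= 6.29


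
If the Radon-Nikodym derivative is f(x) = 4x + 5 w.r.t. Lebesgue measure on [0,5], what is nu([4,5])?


nu(A) = integral_A (dnu/dmu) dmu = integral_4^5 (4x + 5) dx
Step 1: Antiderivative F(x) = (4/2)x^2 + 5x
Step 2: F(5) = (4/2)*5^2 + 5*5 = 50 + 25 = 75
Step 3: F(4) = (4/2)*4^2 + 5*4 = 32 + 20 = 52
Step 4: nu([4,5]) = F(5) - F(4) = 75 - 52 = 23


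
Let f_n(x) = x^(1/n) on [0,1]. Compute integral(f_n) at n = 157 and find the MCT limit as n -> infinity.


At n = 157: f_157(x) = x^(1/157).
Step 1: integral(x^(1/157), 0, 1) = [x^(1/157+1) / (1/157+1)] from 0 to 1
     = 1 / (1/157 + 1) = 1 / ((157+1)/157) = 157/(157+1)
     = 157/158 = 0.993671
Step 2: As n -> infinity, f_n(x) = x^(1/n) -> 1 for x in (0,1], and f_n is increasing in n.
By MCT, lim_n integral(f_n) = integral(lim_n f_n) = integral(1, 0, 1) = 1.
Step 3: Verify convergence: 157/158 = 0.993671 -> 1


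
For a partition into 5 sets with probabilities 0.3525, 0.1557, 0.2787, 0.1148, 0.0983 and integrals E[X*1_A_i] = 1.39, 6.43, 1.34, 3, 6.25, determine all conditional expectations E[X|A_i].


For each cell A_i: E[X|A_i] = E[X*1_A_i] / P(A_i)
Step 1: E[X|A_1] = 1.39 / 0.3525 = 3.943262
Step 2: E[X|A_2] = 6.43 / 0.1557 = 41.297367
Step 3: E[X|A_3] = 1.34 / 0.2787 = 4.808037
Step 4: E[X|A_4] = 3 / 0.1148 = 26.132404
Step 5: E[X|A_5] = 6.25 / 0.0983 = 63.580875
Verification: E[X] = sum E[X*1_A_i] = 1.39 + 6.43 + 1.34 + 3 + 6.25 = 18.41


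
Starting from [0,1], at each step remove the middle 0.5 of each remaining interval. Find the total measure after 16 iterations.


Step 1: At each step, fraction remaining = 1 - 0.5 = 0.5
Step 2: After 16 steps, measure = (0.5)^16
Result = 1.525879e-05


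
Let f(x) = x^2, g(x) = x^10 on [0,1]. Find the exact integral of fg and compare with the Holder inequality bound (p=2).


Step 1: Exact integral of f*g = integral(x^12, 0, 1) = 1/13
     = 0.076923
Step 2: Holder bound with p=2, q=2:
  ||f||_p = (integral x^4 dx)^(1/2) = (1/5)^(1/2) = 0.447214
  ||g||_q = (integral x^20 dx)^(1/2) = (1/21)^(1/2) = 0.218218
Step 3: Holder bound = ||f||_p * ||g||_q = 0.447214 * 0.218218 = 0.09759
Verification: 0.076923 <= 0.09759 (Holder holds)


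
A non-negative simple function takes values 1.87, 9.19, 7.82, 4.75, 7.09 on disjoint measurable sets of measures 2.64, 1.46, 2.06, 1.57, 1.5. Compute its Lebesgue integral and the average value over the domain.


Step 1: Integral = sum(value_i * measure_i)
= 1.87*2.64 + 9.19*1.46 + 7.82*2.06 + 4.75*1.57 + 7.09*1.5
= 4.9368 + 13.4174 + 16.1092 + 7.4575 + 10.635
= 52.5559
Step 2: Total measure of domain = 2.64 + 1.46 + 2.06 + 1.57 + 1.5 = 9.23
Step 3: Average value = 52.5559 / 9.23 = 5.69403


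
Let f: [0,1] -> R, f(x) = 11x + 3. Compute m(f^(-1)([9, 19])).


f^(-1)([9, 19]) = {x : 9 <= 11x + 3 <= 19}
Solving: (9 - 3)/11 <= x <= (19 - 3)/11
= [0.545455, 1.454545]
Intersecting with [0,1]: [0.545455, 1]
Measure = 1 - 0.545455 = 0.454545


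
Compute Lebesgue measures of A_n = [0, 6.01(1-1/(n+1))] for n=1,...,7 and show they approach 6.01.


By continuity of measure from below: if A_n increases to A, then m(A_n) -> m(A).
Here A = [0, 6.01], so m(A) = 6.01
Step 1: a_1 = 6.01*(1 - 1/2) = 3.005, m(A_1) = 3.005
Step 2: a_2 = 6.01*(1 - 1/3) = 4.0067, m(A_2) = 4.0067
Step 3: a_3 = 6.01*(1 - 1/4) = 4.5075, m(A_3) = 4.5075
Step 4: a_4 = 6.01*(1 - 1/5) = 4.808, m(A_4) = 4.808
Step 5: a_5 = 6.01*(1 - 1/6) = 5.0083, m(A_5) = 5.0083
Step 6: a_6 = 6.01*(1 - 1/7) = 5.1514, m(A_6) = 5.1514
Step 7: a_7 = 6.01*(1 - 1/8) = 5.2588, m(A_7) = 5.2588
Limit: m(A_n) -> m([0,6.01]) = 6.01


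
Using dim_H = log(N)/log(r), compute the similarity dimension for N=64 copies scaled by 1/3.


For a self-similar set with N copies scaled by 1/r:
dim_H = log(N)/log(r) = log(64)/log(3)
= 4.158883/1.098612
= 3.785579


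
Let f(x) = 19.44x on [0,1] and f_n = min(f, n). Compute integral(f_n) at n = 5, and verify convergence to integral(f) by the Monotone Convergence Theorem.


f(x) = 19.44x on [0,1]; f_n(x) = min(19.44x, n). At n = 5:
Step 1: f(x) reaches 5 at x = 5/19.44 = 0.257202
Step 2: integral(f_5) = integral(19.44x, 0, 0.257202) + integral(5, 0.257202, 1)
       = 19.44*0.257202^2/2 + 5*(1 - 0.257202)
       = 0.643004 + 3.713992
       = 4.356996
Step 3: As n -> infinity, f_n increases to f, so by MCT integral(f_n) -> integral(f) = 19.44/2 = 9.72.
Convergence: integral(f_5) = 4.356996 -> 9.72 as n -> infinity


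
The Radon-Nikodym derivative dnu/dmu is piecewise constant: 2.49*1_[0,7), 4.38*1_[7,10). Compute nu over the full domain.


Integrate each piece of the Radon-Nikodym derivative:
Step 1: integral_0^7 2.49 dx = 2.49*(7-0) = 2.49*7 = 17.43
Step 2: integral_7^10 4.38 dx = 4.38*(10-7) = 4.38*3 = 13.14
Total: 17.43 + 13.14 = 30.57


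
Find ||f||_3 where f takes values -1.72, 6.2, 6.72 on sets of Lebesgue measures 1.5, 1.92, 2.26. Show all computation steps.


Step 1: Compute |f_i|^3 for each value:
  |-1.72|^3 = 5.088448
  |6.2|^3 = 238.328
  |6.72|^3 = 303.464448
Step 2: Multiply by measures and sum:
  5.088448 * 1.5 = 7.632672
  238.328 * 1.92 = 457.58976
  303.464448 * 2.26 = 685.829652
Sum = 7.632672 + 457.58976 + 685.829652 = 1151.052084
Step 3: Take the p-th root:
||f||_3 = (1151.052084)^(1/3) = 10.48009


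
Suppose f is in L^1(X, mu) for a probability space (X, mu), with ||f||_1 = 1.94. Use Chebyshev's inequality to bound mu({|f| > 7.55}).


Chebyshev/Markov inequality: mu(|f| > eps) <= (||f||_p / eps)^p
Step 1: ||f||_1 / eps = 1.94 / 7.55 = 0.256954
Step 2: Raise to power p = 1:
  (0.256954)^1 = 0.256954
Step 3: Therefore mu(|f| > 7.55) <= 0.256954


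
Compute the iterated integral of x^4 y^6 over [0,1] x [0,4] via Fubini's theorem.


By Fubini's theorem, the double integral factors as a product of single integrals:
Step 1: integral_0^1 x^4 dx = [x^5/5] from 0 to 1
     = 1^5/5 = 0.2
Step 2: integral_0^4 y^6 dy = [y^7/7] from 0 to 4
     = 4^7/7 = 2340.571429
Step 3: Double integral = 0.2 * 2340.571429 = 468.114286


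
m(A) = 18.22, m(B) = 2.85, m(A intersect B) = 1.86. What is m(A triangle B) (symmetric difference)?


m(A Delta B) = m(A) + m(B) - 2*m(A n B)
= 18.22 + 2.85 - 2*1.86
= 18.22 + 2.85 - 3.72
= 17.35


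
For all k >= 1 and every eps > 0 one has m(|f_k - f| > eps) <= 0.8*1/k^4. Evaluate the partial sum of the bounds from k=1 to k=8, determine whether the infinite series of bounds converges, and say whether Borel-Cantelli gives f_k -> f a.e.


Step 1: List the terms 0.8*1/k^4 for k = 1 to 8:
  k=1: 0.8
  k=2: 0.05
  k=3: 0.009877
  k=4: 0.003125
  k=5: 0.00128
  k=6: 6.172840e-04
  k=7: 3.331945e-04
  k=8: 1.953125e-04
Step 2: Partial sum = 0.8 + 0.05 + 0.009877 + 0.003125 + 0.00128 + 6.172840e-04 + 3.331945e-04 + 1.953125e-04
     = 0.865427
Step 3: The full series sum_(k>=1) 0.8*1/k^4 converges (p-series with p = 4 > 1; a constant multiple of a convergent series converges).
Step 4: Fix eps > 0. Since sum_k m(|f_k - f| > eps) < infinity, the Borel-Cantelli lemma gives
        m(limsup_k {|f_k - f| > eps}) = 0, i.e. for a.e. x, |f_k(x) - f(x)| <= eps for all large k.
        Applying this with eps = 1/j for j = 1, 2, ... and intersecting the countably many full-measure sets,
        for a.e. x we get limsup_k |f_k(x) - f(x)| <= 1/j for every j, hence f_k -> f almost everywhere.
Conclusion: series converges; Borel-Cantelli yields f_k -> f a.e.


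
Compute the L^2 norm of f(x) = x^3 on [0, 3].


Step 1: ||f||_2 = (integral_0^3 |x^3|^2 dx)^(1/2)
     = (integral_0^3 x^6 dx)^(1/2)
Step 2: integral_0^3 x^6 dx = [x^7/(7)] from 0 to 3 = 3^7/7
     = 2187/7 = 312.428571
Step 3: ||f||_2 = (312.428571)^(1/2) = 17.675649


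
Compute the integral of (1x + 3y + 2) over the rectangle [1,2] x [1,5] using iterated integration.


By Fubini, integrate in x first, then y.
Step 1: Fix y, integrate over x in [1,2]:
  integral(1x + 3y + 2, x=1..2)
  = 1*(2^2 - 1^2)/2 + (3y + 2)*(2 - 1)
  = 1.5 + (3y + 2)*1
  = 1.5 + 3y + 2
  = 3.5 + 3y
Step 2: Integrate over y in [1,5]:
  integral(3.5 + 3y, y=1..5)
  = 3.5*4 + 3*(5^2 - 1^2)/2
  = 14 + 36
  = 50


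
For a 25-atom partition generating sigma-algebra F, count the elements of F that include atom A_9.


Each element of F is a union of some subset S of the 25 atoms.
The element contains A_9 iff A_9 is in S.
So we count subsets S of {A_1,...,A_25} with A_9 in S: choose freely among the other 24 atoms.
Count = 2^(25-1) = 2^24 = 16777216.


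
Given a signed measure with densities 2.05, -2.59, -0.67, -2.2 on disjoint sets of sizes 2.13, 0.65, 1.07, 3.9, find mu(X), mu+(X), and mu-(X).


Step 1: Compute signed measure on each set:
  Set 1: 2.05 * 2.13 = 4.3665
  Set 2: -2.59 * 0.65 = -1.6835
  Set 3: -0.67 * 1.07 = -0.7169
  Set 4: -2.2 * 3.9 = -8.58
Step 2: Total signed measure = (4.3665) + (-1.6835) + (-0.7169) + (-8.58)
     = -6.6139
Step 3: Positive part mu+(X) = sum of positive contributions = 4.3665
Step 4: Negative part mu-(X) = |sum of negative contributions| = 10.9804


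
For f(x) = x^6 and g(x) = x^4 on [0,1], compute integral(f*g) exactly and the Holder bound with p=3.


Step 1: Exact integral of f*g = integral(x^10, 0, 1) = 1/11
     = 0.090909
Step 2: Holder bound with p=3, q=1.5:
  ||f||_p = (integral x^18 dx)^(1/3) = (1/19)^(1/3) = 0.374756
  ||g||_q = (integral x^6 dx)^(1/1.5) = (1/7)^(1/1.5) = 0.273276
Step 3: Holder bound = ||f||_p * ||g||_q = 0.374756 * 0.273276 = 0.102412
Verification: 0.090909 <= 0.102412 (Holder holds)


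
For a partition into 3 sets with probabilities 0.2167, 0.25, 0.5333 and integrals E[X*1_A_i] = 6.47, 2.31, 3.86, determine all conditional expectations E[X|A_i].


For each cell A_i: E[X|A_i] = E[X*1_A_i] / P(A_i)
Step 1: E[X|A_1] = 6.47 / 0.2167 = 29.856945
Step 2: E[X|A_2] = 2.31 / 0.25 = 9.24
Step 3: E[X|A_3] = 3.86 / 0.5333 = 7.237952
Verification: E[X] = sum E[X*1_A_i] = 6.47 + 2.31 + 3.86 = 12.64


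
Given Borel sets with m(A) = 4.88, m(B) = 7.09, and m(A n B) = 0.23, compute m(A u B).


By inclusion-exclusion: m(A u B) = m(A) + m(B) - m(A n B)
= 4.88 + 7.09 - 0.23
= 11.74


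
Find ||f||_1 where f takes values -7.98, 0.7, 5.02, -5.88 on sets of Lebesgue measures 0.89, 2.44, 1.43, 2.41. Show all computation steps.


Step 1: Compute |f_i|^1 for each value:
  |-7.98|^1 = 7.98
  |0.7|^1 = 0.7
  |5.02|^1 = 5.02
  |-5.88|^1 = 5.88
Step 2: Multiply by measures and sum:
  7.98 * 0.89 = 7.1022
  0.7 * 2.44 = 1.708
  5.02 * 1.43 = 7.1786
  5.88 * 2.41 = 14.1708
Sum = 7.1022 + 1.708 + 7.1786 + 14.1708 = 30.1596
Step 3: Take the p-th root:
||f||_1 = (30.1596)^(1/1) = 30.1596


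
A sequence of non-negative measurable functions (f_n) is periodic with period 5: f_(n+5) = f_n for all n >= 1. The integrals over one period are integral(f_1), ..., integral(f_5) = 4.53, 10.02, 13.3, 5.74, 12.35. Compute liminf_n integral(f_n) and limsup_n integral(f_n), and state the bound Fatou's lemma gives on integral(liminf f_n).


The sequence (integral(f_n)) is periodic with period 5, repeating the values 4.53, 10.02, 13.3, 5.74, 12.35 indefinitely.
Step 1: For a periodic sequence, every tail (a_m, a_(m+1), ...) contains all 5 period values infinitely often.
Step 2: Hence inf of every tail = min of the period values = min(4.53, 10.02, 13.3, 5.74, 12.35) = 4.53.
        liminf_n integral(f_n) = sup over m of (inf of tail from m) = 4.53.
Step 3: Similarly sup of every tail = max of the period values = 13.3.
        limsup_n integral(f_n) = 13.3.
Step 4: Fatou's lemma: integral(liminf_n f_n) <= liminf_n integral(f_n) = 4.53.
        So the integral of the pointwise liminf is at most 4.53.


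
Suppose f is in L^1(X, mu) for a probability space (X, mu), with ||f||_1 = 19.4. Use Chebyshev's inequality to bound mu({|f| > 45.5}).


Chebyshev/Markov inequality: mu(|f| > eps) <= (||f||_p / eps)^p
Step 1: ||f||_1 / eps = 19.4 / 45.5 = 0.426374
Step 2: Raise to power p = 1:
  (0.426374)^1 = 0.426374
Step 3: Therefore mu(|f| > 45.5) <= 0.426374


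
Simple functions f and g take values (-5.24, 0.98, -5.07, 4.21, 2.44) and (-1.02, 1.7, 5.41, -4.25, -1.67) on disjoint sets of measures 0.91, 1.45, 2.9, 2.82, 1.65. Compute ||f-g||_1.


Step 1: Compute differences f_i - g_i:
  -5.24 - -1.02 = -4.22
  0.98 - 1.7 = -0.72
  -5.07 - 5.41 = -10.48
  4.21 - -4.25 = 8.46
  2.44 - -1.67 = 4.11
Step 2: Compute |diff|^1 * measure for each set:
  |-4.22|^1 * 0.91 = 4.22 * 0.91 = 3.8402
  |-0.72|^1 * 1.45 = 0.72 * 1.45 = 1.044
  |-10.48|^1 * 2.9 = 10.48 * 2.9 = 30.392
  |8.46|^1 * 2.82 = 8.46 * 2.82 = 23.8572
  |4.11|^1 * 1.65 = 4.11 * 1.65 = 6.7815
Step 3: Sum = 65.9149
Step 4: ||f-g||_1 = (65.9149)^(1/1) = 65.9149


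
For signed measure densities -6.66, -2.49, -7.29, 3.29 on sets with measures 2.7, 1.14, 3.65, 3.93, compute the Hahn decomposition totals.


Step 1: Compute signed measure on each set:
  Set 1: -6.66 * 2.7 = -17.982
  Set 2: -2.49 * 1.14 = -2.8386
  Set 3: -7.29 * 3.65 = -26.6085
  Set 4: 3.29 * 3.93 = 12.9297
Step 2: Total signed measure = (-17.982) + (-2.8386) + (-26.6085) + (12.9297)
     = -34.4994
Step 3: Positive part mu+(X) = sum of positive contributions = 12.9297
Step 4: Negative part mu-(X) = |sum of negative contributions| = 47.4291


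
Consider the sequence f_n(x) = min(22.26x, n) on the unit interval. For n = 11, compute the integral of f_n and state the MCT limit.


f(x) = 22.26x on [0,1]; f_n(x) = min(22.26x, n). At n = 11:
Step 1: f(x) reaches 11 at x = 11/22.26 = 0.49416
Step 2: integral(f_11) = integral(22.26x, 0, 0.49416) + integral(11, 0.49416, 1)
       = 22.26*0.49416^2/2 + 11*(1 - 0.49416)
       = 2.71788 + 5.564241
       = 8.28212
Step 3: As n -> infinity, f_n increases to f, so by MCT integral(f_n) -> integral(f) = 22.26/2 = 11.13.
Convergence: integral(f_11) = 8.28212 -> 11.13 as n -> infinity


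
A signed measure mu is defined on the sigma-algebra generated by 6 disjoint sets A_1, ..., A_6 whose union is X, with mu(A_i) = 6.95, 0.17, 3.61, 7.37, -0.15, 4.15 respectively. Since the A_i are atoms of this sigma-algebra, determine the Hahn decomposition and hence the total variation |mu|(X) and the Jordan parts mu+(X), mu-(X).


Step 1: Every measurable set is a union of atoms (the cells / points), so a Hahn decomposition is
  obtained by grouping atoms by sign: P = union of atoms with mu > 0, N = union of the remaining atoms.
  Atoms in P (indices): 1, 2, 3, 4, 6;  atoms in N (indices): 5
  Positive values: 6.95, 0.17, 3.61, 7.37, 4.15
  Negative values: -0.15
Step 2: mu+(X) = mu(P) = sum of positive atom values = 22.25
Step 3: mu-(X) = -mu(N) = sum of |negative atom values| = 0.15
Step 4: |mu|(X) = mu+(X) + mu-(X) = 22.25 + 0.15 = 22.4


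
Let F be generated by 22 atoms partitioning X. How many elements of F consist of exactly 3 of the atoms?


Each element of F is a union of some subset of the 22 atoms.
Elements that are unions of exactly 3 atoms correspond to 3-element subsets of the 22 atoms.
Count = C(22, 3) = 22! / (3! * 19!) = 1540.


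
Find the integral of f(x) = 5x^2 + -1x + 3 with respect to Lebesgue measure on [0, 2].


The Lebesgue integral of a Riemann-integrable function agrees with the Riemann integral.
Antiderivative F(x) = (5/3)x^3 + (-1/2)x^2 + 3x
F(2) = (5/3)*2^3 + (-1/2)*2^2 + 3*2
     = (5/3)*8 + (-1/2)*4 + 3*2
     = 13.333333 + -2 + 6
     = 17.333333
F(0) = 0.0
Integral = F(2) - F(0) = 17.333333 - 0.0 = 17.333333


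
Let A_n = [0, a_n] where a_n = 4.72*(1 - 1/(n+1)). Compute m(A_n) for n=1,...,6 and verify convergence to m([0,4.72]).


By continuity of measure from below: if A_n increases to A, then m(A_n) -> m(A).
Here A = [0, 4.72], so m(A) = 4.72
Step 1: a_1 = 4.72*(1 - 1/2) = 2.36, m(A_1) = 2.36
Step 2: a_2 = 4.72*(1 - 1/3) = 3.1467, m(A_2) = 3.1467
Step 3: a_3 = 4.72*(1 - 1/4) = 3.54, m(A_3) = 3.54
Step 4: a_4 = 4.72*(1 - 1/5) = 3.776, m(A_4) = 3.776
Step 5: a_5 = 4.72*(1 - 1/6) = 3.9333, m(A_5) = 3.9333
Step 6: a_6 = 4.72*(1 - 1/7) = 4.0457, m(A_6) = 4.0457
Limit: m(A_n) -> m([0,4.72]) = 4.72


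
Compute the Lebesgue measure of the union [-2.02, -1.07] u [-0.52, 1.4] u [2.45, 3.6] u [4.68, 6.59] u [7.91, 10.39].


For pairwise disjoint intervals, m(union) = sum of lengths.
= (-1.07 - -2.02) + (1.4 - -0.52) + (3.6 - 2.45) + (6.59 - 4.68) + (10.39 - 7.91)
= 0.95 + 1.92 + 1.15 + 1.91 + 2.48
= 8.41


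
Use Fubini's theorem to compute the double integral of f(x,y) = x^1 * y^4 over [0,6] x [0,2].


By Fubini's theorem, the double integral factors as a product of single integrals:
Step 1: integral_0^6 x^1 dx = [x^2/2] from 0 to 6
     = 6^2/2 = 18
Step 2: integral_0^2 y^4 dy = [y^5/5] from 0 to 2
     = 2^5/5 = 6.4
Step 3: Double integral = 18 * 6.4 = 115.2


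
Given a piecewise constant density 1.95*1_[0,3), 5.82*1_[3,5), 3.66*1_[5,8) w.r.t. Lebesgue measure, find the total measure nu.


Integrate each piece of the Radon-Nikodym derivative:
Step 1: integral_0^3 1.95 dx = 1.95*(3-0) = 1.95*3 = 5.85
Step 2: integral_3^5 5.82 dx = 5.82*(5-3) = 5.82*2 = 11.64
Step 3: integral_5^8 3.66 dx = 3.66*(8-5) = 3.66*3 = 10.98
Total: 5.85 + 11.64 + 10.98 = 28.47


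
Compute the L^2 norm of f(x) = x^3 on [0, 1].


Step 1: ||f||_2 = (integral_0^1 |x^3|^2 dx)^(1/2)
     = (integral_0^1 x^6 dx)^(1/2)
Step 2: integral_0^1 x^6 dx = [x^7/(7)] from 0 to 1 = 1^7/7
     = 1/7 = 0.142857
Step 3: ||f||_2 = (0.142857)^(1/2) = 0.377964


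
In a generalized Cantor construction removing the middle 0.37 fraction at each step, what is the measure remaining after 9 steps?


Step 1: At each step, fraction remaining = 1 - 0.37 = 0.63
Step 2: After 9 steps, measure = (0.63)^9
Result = 0.015634


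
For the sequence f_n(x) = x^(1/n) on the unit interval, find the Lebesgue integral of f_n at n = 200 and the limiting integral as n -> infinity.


At n = 200: f_200(x) = x^(1/200).
Step 1: integral(x^(1/200), 0, 1) = [x^(1/200+1) / (1/200+1)] from 0 to 1
     = 1 / (1/200 + 1) = 1 / ((200+1)/200) = 200/(200+1)
     = 200/201 = 0.995025
Step 2: As n -> infinity, f_n(x) = x^(1/n) -> 1 for x in (0,1], and f_n is increasing in n.
By MCT, lim_n integral(f_n) = integral(lim_n f_n) = integral(1, 0, 1) = 1.
Step 3: Verify convergence: 200/201 = 0.995025 -> 1


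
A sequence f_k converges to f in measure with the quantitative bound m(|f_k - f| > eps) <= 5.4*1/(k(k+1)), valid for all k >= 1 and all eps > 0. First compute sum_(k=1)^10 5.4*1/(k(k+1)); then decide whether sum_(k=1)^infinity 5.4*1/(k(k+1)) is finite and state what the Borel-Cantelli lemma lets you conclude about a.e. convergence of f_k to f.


Step 1: List the terms 5.4*1/(k(k+1)) for k = 1 to 10:
  k=1: 2.7
  k=2: 0.9
  k=3: 0.45
  k=4: 0.27
  k=5: 0.18
  k=6: 0.128571
  k=7: 0.096429
  k=8: 0.075
  k=9: 0.06
  k=10: 0.049091
Step 2: Partial sum = 2.7 + 0.9 + 0.45 + 0.27 + 0.18 + 0.128571 + 0.096429 + 0.075 + 0.06 + 0.049091
     = 4.909091
Step 3: The full series sum_(k>=1) 5.4*1/(k(k+1)) converges (telescoping series sum 1/(k(k+1)) = 1; a constant multiple of a convergent series converges).
Step 4: Fix eps > 0. Since sum_k m(|f_k - f| > eps) < infinity, the Borel-Cantelli lemma gives
        m(limsup_k {|f_k - f| > eps}) = 0, i.e. for a.e. x, |f_k(x) - f(x)| <= eps for all large k.
        Applying this with eps = 1/j for j = 1, 2, ... and intersecting the countably many full-measure sets,
        for a.e. x we get limsup_k |f_k(x) - f(x)| <= 1/j for every j, hence f_k -> f almost everywhere.
Conclusion: series converges; Borel-Cantelli yields f_k -> f a.e.


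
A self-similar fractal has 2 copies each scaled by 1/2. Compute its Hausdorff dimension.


For a self-similar set with N copies scaled by 1/r:
dim_H = log(N)/log(r) = log(2)/log(2)
= 0.693147/0.693147
= 1


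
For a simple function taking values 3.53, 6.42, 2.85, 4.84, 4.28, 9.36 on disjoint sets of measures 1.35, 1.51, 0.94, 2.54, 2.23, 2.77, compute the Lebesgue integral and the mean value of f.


Step 1: Integral = sum(value_i * measure_i)
= 3.53*1.35 + 6.42*1.51 + 2.85*0.94 + 4.84*2.54 + 4.28*2.23 + 9.36*2.77
= 4.7655 + 9.6942 + 2.679 + 12.2936 + 9.5444 + 25.9272
= 64.9039
Step 2: Total measure of domain = 1.35 + 1.51 + 0.94 + 2.54 + 2.23 + 2.77 = 11.34
Step 3: Average value = 64.9039 / 11.34 = 5.723448


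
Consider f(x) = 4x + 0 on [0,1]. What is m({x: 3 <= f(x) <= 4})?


f^(-1)([3, 4]) = {x : 3 <= 4x + 0 <= 4}
Solving: (3 - 0)/4 <= x <= (4 - 0)/4
= [0.75, 1]
Intersecting with [0,1]: [0.75, 1]
Measure = 1 - 0.75 = 0.25


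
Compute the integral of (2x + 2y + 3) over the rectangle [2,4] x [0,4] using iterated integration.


By Fubini, integrate in x first, then y.
Step 1: Fix y, integrate over x in [2,4]:
  integral(2x + 2y + 3, x=2..4)
  = 2*(4^2 - 2^2)/2 + (2y + 3)*(4 - 2)
  = 12 + (2y + 3)*2
  = 12 + 4y + 6
  = 18 + 4y
Step 2: Integrate over y in [0,4]:
  integral(18 + 4y, y=0..4)
  = 18*4 + 4*(4^2 - 0^2)/2
  = 72 + 32
  = 104


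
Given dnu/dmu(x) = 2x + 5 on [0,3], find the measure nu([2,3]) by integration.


nu(A) = integral_A (dnu/dmu) dmu = integral_2^3 (2x + 5) dx
Step 1: Antiderivative F(x) = (2/2)x^2 + 5x
Step 2: F(3) = (2/2)*3^2 + 5*3 = 9 + 15 = 24
Step 3: F(2) = (2/2)*2^2 + 5*2 = 4 + 10 = 14
Step 4: nu([2,3]) = F(3) - F(2) = 24 - 14 = 10


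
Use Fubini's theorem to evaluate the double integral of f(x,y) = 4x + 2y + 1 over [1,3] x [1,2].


By Fubini, integrate in x first, then y.
Step 1: Fix y, integrate over x in [1,3]:
  integral(4x + 2y + 1, x=1..3)
  = 4*(3^2 - 1^2)/2 + (2y + 1)*(3 - 1)
  = 16 + (2y + 1)*2
  = 16 + 4y + 2
  = 18 + 4y
Step 2: Integrate over y in [1,2]:
  integral(18 + 4y, y=1..2)
  = 18*1 + 4*(2^2 - 1^2)/2
  = 18 + 6
  = 24


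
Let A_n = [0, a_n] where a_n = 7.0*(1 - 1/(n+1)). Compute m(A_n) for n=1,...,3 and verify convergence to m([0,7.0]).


By continuity of measure from below: if A_n increases to A, then m(A_n) -> m(A).
Here A = [0, 7.0], so m(A) = 7
Step 1: a_1 = 7.0*(1 - 1/2) = 3.5, m(A_1) = 3.5
Step 2: a_2 = 7.0*(1 - 1/3) = 4.6667, m(A_2) = 4.6667
Step 3: a_3 = 7.0*(1 - 1/4) = 5.25, m(A_3) = 5.25
Limit: m(A_n) -> m([0,7.0]) = 7


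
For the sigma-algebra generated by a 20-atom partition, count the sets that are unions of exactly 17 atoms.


Each element of F is a union of some subset of the 20 atoms.
Elements that are unions of exactly 17 atoms correspond to 17-element subsets of the 20 atoms.
Count = C(20, 17) = 20! / (17! * 3!) = 1140.


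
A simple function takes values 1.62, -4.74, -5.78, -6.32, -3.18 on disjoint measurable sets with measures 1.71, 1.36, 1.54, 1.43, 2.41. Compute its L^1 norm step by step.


Step 1: Compute |f_i|^1 for each value:
  |1.62|^1 = 1.62
  |-4.74|^1 = 4.74
  |-5.78|^1 = 5.78
  |-6.32|^1 = 6.32
  |-3.18|^1 = 3.18
Step 2: Multiply by measures and sum:
  1.62 * 1.71 = 2.7702
  4.74 * 1.36 = 6.4464
  5.78 * 1.54 = 8.9012
  6.32 * 1.43 = 9.0376
  3.18 * 2.41 = 7.6638
Sum = 2.7702 + 6.4464 + 8.9012 + 9.0376 + 7.6638 = 34.8192
Step 3: Take the p-th root:
||f||_1 = (34.8192)^(1/1) = 34.8192


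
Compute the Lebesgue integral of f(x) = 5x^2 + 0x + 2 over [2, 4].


The Lebesgue integral of a Riemann-integrable function agrees with the Riemann integral.
Antiderivative F(x) = (5/3)x^3 + (0/2)x^2 + 2x
F(4) = (5/3)*4^3 + (0/2)*4^2 + 2*4
     = (5/3)*64 + (0/2)*16 + 2*4
     = 106.666667 + 0.0 + 8
     = 114.666667
F(2) = 17.333333
Integral = F(4) - F(2) = 114.666667 - 17.333333 = 97.333333


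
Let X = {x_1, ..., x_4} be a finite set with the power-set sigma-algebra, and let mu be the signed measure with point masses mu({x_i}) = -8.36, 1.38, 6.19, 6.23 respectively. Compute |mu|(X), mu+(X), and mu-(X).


Step 1: Every measurable set is a union of atoms (the cells / points), so a Hahn decomposition is
  obtained by grouping atoms by sign: P = union of atoms with mu > 0, N = union of the remaining atoms.
  Atoms in P (indices): 2, 3, 4;  atoms in N (indices): 1
  Positive values: 1.38, 6.19, 6.23
  Negative values: -8.36
Step 2: mu+(X) = mu(P) = sum of positive atom values = 13.8
Step 3: mu-(X) = -mu(N) = sum of |negative atom values| = 8.36
Step 4: |mu|(X) = mu+(X) + mu-(X) = 13.8 + 8.36 = 22.16


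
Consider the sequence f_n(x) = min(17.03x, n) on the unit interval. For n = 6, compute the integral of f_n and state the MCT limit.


f(x) = 17.03x on [0,1]; f_n(x) = min(17.03x, n). At n = 6:
Step 1: f(x) reaches 6 at x = 6/17.03 = 0.352319
Step 2: integral(f_6) = integral(17.03x, 0, 0.352319) + integral(6, 0.352319, 1)
       = 17.03*0.352319^2/2 + 6*(1 - 0.352319)
       = 1.056958 + 3.886083
       = 4.943042
Step 3: As n -> infinity, f_n increases to f, so by MCT integral(f_n) -> integral(f) = 17.03/2 = 8.515.
Convergence: integral(f_6) = 4.943042 -> 8.515 as n -> infinity


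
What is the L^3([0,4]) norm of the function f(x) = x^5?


Step 1: ||f||_3 = (integral_0^4 |x^5|^3 dx)^(1/3)
     = (integral_0^4 x^15 dx)^(1/3)
Step 2: integral_0^4 x^15 dx = [x^16/(16)] from 0 to 4 = 4^16/16
     = 4294967296/16 = 2.684355e+08
Step 3: ||f||_3 = (2.684355e+08)^(1/3) = 645.079578


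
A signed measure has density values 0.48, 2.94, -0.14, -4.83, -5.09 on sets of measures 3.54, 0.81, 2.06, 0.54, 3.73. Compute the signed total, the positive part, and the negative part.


Step 1: Compute signed measure on each set:
  Set 1: 0.48 * 3.54 = 1.6992
  Set 2: 2.94 * 0.81 = 2.3814
  Set 3: -0.14 * 2.06 = -0.2884
  Set 4: -4.83 * 0.54 = -2.6082
  Set 5: -5.09 * 3.73 = -18.9857
Step 2: Total signed measure = (1.6992) + (2.3814) + (-0.2884) + (-2.6082) + (-18.9857)
     = -17.8017
Step 3: Positive part mu+(X) = sum of positive contributions = 4.0806
Step 4: Negative part mu-(X) = |sum of negative contributions| = 21.8823
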